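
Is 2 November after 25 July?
Yes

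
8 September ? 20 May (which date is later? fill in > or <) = >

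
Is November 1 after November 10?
No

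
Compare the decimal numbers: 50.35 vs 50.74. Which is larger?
50.74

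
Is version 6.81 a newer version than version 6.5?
Yes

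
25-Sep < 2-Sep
False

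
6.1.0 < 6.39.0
True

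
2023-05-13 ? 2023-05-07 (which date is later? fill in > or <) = >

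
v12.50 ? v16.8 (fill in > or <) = <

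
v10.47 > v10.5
True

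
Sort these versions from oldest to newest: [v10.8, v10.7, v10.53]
[v10.7, v10.8, v10.53]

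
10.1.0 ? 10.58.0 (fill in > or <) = <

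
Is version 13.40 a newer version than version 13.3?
Yes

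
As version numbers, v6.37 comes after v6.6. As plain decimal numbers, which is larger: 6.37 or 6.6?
6.6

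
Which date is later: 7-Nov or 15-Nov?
15-Nov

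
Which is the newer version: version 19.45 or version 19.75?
version 19.75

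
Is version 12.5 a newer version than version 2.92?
Yes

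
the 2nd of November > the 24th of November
False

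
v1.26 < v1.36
True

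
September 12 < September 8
False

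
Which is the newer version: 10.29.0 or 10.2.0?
10.29.0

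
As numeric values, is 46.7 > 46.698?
True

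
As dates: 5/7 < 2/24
False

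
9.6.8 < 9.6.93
True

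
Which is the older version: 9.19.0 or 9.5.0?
9.5.0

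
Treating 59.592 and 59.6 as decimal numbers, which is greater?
59.6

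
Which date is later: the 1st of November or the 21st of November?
the 21st of November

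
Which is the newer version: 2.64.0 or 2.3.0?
2.64.0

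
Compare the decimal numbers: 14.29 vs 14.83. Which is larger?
14.83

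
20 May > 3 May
True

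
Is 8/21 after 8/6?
Yes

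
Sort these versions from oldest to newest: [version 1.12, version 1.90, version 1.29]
[version 1.12, version 1.29, version 1.90]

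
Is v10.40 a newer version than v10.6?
Yes. Version numbers are compared segment by segment as integers, not as decimals: minor version 40 > 6, so v10.40 > v10.6 (even though the decimal 10.40 < 10.6).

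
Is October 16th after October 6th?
Yes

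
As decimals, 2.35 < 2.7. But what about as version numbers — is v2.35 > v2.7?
True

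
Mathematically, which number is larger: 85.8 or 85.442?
85.8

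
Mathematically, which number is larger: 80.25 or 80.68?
80.68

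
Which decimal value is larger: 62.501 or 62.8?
62.8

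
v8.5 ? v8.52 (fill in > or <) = <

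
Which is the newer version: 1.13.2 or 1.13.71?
1.13.71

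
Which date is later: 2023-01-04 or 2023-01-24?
2023-01-24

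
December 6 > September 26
True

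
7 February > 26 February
False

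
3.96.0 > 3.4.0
True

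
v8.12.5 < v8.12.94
True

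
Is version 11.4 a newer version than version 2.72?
Yes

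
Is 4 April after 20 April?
No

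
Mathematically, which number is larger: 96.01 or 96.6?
96.6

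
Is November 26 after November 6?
Yes. Day 26 comes after day 6 in November — this is a date comparison, not a decimal one (the decimal 11.26 would be smaller than 11.6).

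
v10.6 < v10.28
True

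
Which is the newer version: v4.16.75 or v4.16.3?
v4.16.75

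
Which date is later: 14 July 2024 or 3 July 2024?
14 July 2024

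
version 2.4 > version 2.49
False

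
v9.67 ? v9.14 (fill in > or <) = >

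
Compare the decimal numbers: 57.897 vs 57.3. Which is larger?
57.897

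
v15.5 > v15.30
False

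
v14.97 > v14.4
True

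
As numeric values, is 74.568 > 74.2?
True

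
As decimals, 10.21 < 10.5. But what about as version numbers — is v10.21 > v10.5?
True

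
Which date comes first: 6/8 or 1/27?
1/27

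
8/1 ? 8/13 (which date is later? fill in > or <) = <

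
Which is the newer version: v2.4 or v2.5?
v2.5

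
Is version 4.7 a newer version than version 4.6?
Yes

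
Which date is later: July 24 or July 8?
July 24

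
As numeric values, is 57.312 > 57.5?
False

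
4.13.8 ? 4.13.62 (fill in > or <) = <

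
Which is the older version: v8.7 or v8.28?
v8.7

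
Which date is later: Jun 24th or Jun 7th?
Jun 24th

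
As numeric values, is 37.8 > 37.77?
True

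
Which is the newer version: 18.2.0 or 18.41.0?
18.41.0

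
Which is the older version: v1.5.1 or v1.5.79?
v1.5.1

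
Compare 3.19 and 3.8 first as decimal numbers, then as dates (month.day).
As decimals: 3.19 < 3.8. As dates: 3/19 is later than 3/8 (day 19 > day 8).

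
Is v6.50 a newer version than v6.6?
Yes. Version numbers are compared segment by segment as integers, not as decimals: minor version 50 > 6, so v6.50 > v6.6 (even though the decimal 6.50 < 6.6).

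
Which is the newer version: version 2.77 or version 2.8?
version 2.77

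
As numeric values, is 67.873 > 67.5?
True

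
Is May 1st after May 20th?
No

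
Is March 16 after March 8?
Yes. Day 16 comes after day 8 in March — this is a date comparison, not a decimal one (the decimal 3.16 would be smaller than 3.8).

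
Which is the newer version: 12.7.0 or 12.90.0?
12.90.0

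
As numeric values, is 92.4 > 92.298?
True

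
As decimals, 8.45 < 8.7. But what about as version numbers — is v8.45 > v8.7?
True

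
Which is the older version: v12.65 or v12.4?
v12.4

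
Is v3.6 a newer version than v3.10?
No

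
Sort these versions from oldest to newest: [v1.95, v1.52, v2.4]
[v1.52, v1.95, v2.4]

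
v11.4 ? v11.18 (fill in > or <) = <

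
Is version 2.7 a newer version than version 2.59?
No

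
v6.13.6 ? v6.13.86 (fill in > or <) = <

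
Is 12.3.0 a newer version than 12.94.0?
No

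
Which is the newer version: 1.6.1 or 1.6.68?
1.6.68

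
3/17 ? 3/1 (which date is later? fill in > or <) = >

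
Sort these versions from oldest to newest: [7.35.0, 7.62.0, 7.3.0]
[7.3.0, 7.35.0, 7.62.0]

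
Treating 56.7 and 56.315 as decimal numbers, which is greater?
56.7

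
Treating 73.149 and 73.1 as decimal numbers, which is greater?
73.149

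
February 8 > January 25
True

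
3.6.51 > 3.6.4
True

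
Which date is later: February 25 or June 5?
June 5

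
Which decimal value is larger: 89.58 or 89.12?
89.58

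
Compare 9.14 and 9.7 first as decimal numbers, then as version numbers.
As decimals: 9.14 < 9.7. As versions: v9.14 > v9.7 (minor version 14 > 7).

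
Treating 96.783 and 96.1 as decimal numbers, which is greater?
96.783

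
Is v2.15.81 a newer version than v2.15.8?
Yes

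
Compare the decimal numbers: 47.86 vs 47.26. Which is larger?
47.86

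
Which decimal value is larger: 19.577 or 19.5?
19.577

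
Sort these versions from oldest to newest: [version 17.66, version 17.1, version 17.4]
[version 17.1, version 17.4, version 17.66]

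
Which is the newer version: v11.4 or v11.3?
v11.4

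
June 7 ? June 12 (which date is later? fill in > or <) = <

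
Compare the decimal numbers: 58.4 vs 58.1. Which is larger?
58.4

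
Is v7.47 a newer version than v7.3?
Yes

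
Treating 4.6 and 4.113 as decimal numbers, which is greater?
4.6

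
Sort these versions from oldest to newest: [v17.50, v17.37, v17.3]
[v17.3, v17.37, v17.50]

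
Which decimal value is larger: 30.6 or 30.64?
30.64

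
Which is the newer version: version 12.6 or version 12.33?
version 12.33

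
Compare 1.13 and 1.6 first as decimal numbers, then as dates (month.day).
As decimals: 1.13 < 1.6. As dates: 1/13 is later than 1/6 (day 13 > day 6).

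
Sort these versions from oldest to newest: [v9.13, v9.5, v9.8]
[v9.5, v9.8, v9.13]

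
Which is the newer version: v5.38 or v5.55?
v5.55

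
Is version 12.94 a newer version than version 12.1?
Yes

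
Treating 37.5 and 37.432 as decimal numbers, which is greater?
37.5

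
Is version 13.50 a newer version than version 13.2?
Yes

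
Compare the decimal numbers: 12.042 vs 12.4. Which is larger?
12.4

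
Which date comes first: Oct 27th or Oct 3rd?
Oct 3rd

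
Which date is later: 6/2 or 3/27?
6/2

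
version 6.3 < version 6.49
True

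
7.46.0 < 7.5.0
False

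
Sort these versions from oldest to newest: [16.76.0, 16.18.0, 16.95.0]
[16.18.0, 16.76.0, 16.95.0]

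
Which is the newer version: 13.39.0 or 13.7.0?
13.39.0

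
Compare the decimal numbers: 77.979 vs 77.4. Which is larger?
77.979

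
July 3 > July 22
False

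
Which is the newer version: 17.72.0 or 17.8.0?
17.72.0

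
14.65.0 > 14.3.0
True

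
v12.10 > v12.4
True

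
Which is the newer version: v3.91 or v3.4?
v3.91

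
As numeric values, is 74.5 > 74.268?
True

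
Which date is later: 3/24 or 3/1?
3/24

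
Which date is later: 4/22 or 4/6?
4/22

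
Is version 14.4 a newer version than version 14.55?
No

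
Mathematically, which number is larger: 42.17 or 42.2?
42.2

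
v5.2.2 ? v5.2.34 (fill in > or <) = <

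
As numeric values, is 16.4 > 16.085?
True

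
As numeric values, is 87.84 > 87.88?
False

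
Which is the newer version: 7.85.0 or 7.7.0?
7.85.0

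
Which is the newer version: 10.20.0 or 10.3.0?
10.20.0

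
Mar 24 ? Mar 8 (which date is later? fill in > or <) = >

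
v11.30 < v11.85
True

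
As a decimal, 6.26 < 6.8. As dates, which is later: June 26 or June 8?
June 26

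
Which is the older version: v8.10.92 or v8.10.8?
v8.10.8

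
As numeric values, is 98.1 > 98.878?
False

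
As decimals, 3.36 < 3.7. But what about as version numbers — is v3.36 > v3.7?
True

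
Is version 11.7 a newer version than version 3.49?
Yes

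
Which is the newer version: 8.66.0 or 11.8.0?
11.8.0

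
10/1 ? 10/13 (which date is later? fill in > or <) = <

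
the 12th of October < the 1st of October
False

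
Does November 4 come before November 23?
Yes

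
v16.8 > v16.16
False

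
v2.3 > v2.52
False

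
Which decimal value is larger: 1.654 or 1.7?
1.7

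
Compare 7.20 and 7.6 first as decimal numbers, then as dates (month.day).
As decimals: 7.20 < 7.6. As dates: 7/20 is later than 7/6 (day 20 > day 6).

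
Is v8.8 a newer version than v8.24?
No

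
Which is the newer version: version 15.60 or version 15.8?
version 15.60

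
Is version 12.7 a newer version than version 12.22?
No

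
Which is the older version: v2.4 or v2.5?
v2.4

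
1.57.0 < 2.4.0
True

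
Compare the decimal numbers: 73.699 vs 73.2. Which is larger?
73.699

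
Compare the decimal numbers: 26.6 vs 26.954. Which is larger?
26.954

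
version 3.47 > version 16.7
False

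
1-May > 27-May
False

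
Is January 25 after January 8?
Yes. Day 25 comes after day 8 in January — this is a date comparison, not a decimal one (the decimal 1.25 would be smaller than 1.8).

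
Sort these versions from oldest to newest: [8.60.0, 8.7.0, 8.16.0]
[8.7.0, 8.16.0, 8.60.0]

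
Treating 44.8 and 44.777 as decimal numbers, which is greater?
44.8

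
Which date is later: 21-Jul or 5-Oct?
5-Oct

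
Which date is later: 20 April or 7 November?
7 November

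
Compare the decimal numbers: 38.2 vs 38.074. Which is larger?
38.2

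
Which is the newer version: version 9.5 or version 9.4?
version 9.5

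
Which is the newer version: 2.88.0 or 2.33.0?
2.88.0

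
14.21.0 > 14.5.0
True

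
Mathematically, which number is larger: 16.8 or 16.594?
16.8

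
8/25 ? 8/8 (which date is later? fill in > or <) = >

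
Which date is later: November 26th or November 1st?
November 26th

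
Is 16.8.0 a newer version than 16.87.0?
No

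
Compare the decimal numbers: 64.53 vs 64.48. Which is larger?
64.53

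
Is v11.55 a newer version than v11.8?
Yes. Version numbers are compared segment by segment as integers, not as decimals: minor version 55 > 8, so v11.55 > v11.8 (even though the decimal 11.55 < 11.8).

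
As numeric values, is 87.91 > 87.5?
True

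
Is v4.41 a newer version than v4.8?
Yes. Version numbers are compared segment by segment as integers, not as decimals: minor version 41 > 8, so v4.41 > v4.8 (even though the decimal 4.41 < 4.8).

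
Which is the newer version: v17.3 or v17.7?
v17.7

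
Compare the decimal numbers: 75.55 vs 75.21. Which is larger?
75.55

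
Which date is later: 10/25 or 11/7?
11/7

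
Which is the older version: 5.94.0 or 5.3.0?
5.3.0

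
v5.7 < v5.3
False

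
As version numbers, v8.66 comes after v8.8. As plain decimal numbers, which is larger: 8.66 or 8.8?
8.8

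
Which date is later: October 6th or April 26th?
October 6th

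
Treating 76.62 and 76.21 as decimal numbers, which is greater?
76.62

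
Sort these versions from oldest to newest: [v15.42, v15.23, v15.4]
[v15.4, v15.23, v15.42]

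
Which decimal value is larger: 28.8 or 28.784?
28.8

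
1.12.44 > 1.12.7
True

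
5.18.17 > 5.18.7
True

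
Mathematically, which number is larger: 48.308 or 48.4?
48.4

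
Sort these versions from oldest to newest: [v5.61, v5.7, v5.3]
[v5.3, v5.7, v5.61]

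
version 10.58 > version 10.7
True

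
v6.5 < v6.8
True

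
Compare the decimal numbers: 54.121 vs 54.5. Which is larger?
54.5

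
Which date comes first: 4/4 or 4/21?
4/4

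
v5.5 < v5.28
True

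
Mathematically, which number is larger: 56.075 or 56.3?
56.3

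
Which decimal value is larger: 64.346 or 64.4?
64.4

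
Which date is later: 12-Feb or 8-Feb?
12-Feb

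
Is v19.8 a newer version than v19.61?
No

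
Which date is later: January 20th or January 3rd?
January 20th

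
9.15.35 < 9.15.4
False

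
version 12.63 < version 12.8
False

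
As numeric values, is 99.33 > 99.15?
True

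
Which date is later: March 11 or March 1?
March 11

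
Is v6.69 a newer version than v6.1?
Yes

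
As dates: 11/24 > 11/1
True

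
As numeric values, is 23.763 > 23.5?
True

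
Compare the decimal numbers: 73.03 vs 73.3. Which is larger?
73.3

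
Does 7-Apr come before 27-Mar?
No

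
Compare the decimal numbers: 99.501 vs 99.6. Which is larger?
99.6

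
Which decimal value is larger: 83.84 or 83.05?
83.84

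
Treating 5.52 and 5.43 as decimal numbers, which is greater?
5.52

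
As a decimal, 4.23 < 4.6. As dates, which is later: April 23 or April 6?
April 23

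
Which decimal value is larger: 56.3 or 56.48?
56.48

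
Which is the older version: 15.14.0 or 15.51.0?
15.14.0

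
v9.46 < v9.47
True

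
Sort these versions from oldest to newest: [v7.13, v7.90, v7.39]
[v7.13, v7.39, v7.90]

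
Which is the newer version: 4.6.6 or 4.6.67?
4.6.67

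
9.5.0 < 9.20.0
True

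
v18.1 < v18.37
True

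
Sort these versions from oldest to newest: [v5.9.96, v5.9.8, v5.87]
[v5.9.8, v5.9.96, v5.87]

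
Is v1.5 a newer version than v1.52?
No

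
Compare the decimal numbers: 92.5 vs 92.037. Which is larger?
92.5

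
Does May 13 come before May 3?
No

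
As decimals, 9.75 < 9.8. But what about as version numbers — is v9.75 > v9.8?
True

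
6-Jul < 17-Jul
True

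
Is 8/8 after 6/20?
Yes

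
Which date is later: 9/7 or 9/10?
9/10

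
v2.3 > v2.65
False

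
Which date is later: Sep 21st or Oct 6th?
Oct 6th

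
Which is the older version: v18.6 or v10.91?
v10.91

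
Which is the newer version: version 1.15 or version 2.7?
version 2.7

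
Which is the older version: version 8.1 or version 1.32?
version 1.32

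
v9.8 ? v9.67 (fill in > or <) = <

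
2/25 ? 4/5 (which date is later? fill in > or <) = <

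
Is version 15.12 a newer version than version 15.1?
Yes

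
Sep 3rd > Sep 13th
False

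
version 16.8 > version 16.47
False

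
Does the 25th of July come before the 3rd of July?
No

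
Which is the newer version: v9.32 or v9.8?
v9.32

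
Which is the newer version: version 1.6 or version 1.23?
version 1.23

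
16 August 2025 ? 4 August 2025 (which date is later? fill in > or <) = >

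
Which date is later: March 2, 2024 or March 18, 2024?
March 18, 2024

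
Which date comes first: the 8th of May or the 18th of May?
the 8th of May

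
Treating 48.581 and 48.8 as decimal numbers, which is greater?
48.8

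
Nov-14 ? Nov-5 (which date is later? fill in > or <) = >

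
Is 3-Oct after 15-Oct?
No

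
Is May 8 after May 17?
No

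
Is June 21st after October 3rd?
No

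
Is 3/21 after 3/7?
Yes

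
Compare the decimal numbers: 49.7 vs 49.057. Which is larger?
49.7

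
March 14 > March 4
True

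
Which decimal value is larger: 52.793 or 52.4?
52.793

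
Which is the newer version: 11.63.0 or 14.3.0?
14.3.0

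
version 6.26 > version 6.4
True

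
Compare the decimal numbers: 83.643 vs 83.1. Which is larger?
83.643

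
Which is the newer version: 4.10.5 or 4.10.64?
4.10.64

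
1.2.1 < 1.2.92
True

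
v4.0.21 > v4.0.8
True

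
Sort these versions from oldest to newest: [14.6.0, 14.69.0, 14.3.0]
[14.3.0, 14.6.0, 14.69.0]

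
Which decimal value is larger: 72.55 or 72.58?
72.58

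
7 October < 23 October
True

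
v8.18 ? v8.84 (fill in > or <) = <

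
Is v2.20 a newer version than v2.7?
Yes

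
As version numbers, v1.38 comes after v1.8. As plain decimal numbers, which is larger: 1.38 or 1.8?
1.8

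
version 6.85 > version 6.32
True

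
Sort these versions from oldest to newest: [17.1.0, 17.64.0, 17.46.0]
[17.1.0, 17.46.0, 17.64.0]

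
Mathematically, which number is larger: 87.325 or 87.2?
87.325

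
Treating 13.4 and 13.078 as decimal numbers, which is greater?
13.4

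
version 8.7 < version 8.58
True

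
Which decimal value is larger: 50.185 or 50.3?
50.3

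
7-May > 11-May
False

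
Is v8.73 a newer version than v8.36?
Yes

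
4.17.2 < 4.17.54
True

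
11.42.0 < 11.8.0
False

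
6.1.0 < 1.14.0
False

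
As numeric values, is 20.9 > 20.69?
True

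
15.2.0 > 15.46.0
False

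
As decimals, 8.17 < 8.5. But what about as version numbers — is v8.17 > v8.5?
True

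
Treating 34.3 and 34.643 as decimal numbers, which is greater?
34.643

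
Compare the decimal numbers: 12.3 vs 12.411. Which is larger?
12.411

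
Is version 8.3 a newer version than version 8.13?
No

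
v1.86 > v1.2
True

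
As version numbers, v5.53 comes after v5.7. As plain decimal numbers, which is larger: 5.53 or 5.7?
5.7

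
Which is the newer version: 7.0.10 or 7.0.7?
7.0.10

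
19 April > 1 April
True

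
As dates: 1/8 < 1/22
True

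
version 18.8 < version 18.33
True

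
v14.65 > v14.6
True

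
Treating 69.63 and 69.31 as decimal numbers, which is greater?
69.63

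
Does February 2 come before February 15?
Yes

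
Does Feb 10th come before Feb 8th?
No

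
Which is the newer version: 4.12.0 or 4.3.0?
4.12.0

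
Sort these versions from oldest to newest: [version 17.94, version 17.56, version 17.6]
[version 17.6, version 17.56, version 17.94]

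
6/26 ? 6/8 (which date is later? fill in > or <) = >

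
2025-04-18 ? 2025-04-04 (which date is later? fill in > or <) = >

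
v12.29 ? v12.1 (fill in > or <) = >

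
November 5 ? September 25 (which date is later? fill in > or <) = >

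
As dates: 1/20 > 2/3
False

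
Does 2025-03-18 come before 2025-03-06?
No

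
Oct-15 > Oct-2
True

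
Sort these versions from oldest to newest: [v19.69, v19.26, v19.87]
[v19.26, v19.69, v19.87]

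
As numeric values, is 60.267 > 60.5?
False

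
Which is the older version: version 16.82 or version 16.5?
version 16.5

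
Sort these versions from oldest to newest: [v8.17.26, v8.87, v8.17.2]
[v8.17.2, v8.17.26, v8.87]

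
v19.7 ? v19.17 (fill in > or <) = <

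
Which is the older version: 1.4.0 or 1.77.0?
1.4.0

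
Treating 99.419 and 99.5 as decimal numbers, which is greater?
99.5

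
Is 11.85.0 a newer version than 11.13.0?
Yes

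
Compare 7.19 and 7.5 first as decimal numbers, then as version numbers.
As decimals: 7.19 < 7.5. As versions: v7.19 > v7.5 (minor version 19 > 5).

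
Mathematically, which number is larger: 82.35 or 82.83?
82.83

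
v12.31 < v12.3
False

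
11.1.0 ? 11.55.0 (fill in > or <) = <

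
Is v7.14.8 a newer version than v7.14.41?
No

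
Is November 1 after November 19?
No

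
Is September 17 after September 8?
Yes. Day 17 comes after day 8 in September — this is a date comparison, not a decimal one (the decimal 9.17 would be smaller than 9.8).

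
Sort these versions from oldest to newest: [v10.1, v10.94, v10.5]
[v10.1, v10.5, v10.94]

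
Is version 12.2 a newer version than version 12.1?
Yes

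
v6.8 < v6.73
True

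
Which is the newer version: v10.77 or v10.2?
v10.77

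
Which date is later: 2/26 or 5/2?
5/2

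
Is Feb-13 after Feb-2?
Yes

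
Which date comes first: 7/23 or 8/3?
7/23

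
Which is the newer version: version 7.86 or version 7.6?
version 7.86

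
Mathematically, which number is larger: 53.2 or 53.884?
53.884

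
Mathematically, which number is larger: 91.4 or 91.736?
91.736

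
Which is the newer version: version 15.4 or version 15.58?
version 15.58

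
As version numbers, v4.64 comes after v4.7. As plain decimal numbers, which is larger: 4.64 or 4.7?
4.7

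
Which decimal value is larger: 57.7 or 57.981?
57.981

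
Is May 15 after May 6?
Yes. Day 15 comes after day 6 in May — this is a date comparison, not a decimal one (the decimal 5.15 would be smaller than 5.6).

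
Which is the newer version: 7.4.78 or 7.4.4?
7.4.78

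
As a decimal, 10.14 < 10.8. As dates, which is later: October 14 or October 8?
October 14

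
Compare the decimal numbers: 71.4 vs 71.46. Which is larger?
71.46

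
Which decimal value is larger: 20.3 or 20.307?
20.307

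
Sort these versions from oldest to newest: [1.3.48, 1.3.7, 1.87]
[1.3.7, 1.3.48, 1.87]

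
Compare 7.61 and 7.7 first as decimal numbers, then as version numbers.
As decimals: 7.61 < 7.7. As versions: v7.61 > v7.7 (minor version 61 > 7).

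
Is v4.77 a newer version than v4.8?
Yes. Version numbers are compared segment by segment as integers, not as decimals: minor version 77 > 8, so v4.77 > v4.8 (even though the decimal 4.77 < 4.8).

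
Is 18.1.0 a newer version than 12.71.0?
Yes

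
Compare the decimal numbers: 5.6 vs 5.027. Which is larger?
5.6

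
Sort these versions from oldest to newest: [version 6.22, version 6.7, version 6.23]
[version 6.7, version 6.22, version 6.23]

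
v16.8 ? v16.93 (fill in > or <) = <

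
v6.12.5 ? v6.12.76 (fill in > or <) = <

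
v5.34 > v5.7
True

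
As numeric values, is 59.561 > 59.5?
True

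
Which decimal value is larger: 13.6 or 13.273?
13.6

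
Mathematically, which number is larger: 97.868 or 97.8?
97.868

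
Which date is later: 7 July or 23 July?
23 July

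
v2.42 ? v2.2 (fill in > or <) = >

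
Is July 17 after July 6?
Yes. Day 17 comes after day 6 in July — this is a date comparison, not a decimal one (the decimal 7.17 would be smaller than 7.6).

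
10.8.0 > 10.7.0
True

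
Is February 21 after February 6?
Yes. Day 21 comes after day 6 in February — this is a date comparison, not a decimal one (the decimal 2.21 would be smaller than 2.6).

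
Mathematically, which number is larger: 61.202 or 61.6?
61.6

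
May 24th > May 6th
True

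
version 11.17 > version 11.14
True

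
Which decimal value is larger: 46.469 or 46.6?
46.6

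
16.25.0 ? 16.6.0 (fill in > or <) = >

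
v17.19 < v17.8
False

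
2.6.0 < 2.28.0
True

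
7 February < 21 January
False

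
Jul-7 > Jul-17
False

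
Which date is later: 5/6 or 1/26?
5/6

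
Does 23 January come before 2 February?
Yes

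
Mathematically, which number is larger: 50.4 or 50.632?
50.632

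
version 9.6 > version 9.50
False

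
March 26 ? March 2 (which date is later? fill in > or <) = >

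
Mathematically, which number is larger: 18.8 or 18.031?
18.8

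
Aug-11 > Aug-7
True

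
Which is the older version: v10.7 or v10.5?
v10.5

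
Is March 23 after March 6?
Yes. Day 23 comes after day 6 in March — this is a date comparison, not a decimal one (the decimal 3.23 would be smaller than 3.6).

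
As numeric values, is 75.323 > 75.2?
True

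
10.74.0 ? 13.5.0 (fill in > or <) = <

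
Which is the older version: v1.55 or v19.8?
v1.55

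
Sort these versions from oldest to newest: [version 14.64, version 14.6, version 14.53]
[version 14.6, version 14.53, version 14.64]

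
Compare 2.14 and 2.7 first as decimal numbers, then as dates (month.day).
As decimals: 2.14 < 2.7. As dates: 2/14 is later than 2/7 (day 14 > day 7).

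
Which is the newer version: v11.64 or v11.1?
v11.64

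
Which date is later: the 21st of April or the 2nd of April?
the 21st of April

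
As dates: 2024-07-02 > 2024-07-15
False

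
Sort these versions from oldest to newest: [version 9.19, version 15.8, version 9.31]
[version 9.19, version 9.31, version 15.8]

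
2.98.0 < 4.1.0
True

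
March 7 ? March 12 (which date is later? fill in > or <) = <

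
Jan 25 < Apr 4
True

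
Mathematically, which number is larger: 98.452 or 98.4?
98.452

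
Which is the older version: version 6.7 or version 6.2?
version 6.2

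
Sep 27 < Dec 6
True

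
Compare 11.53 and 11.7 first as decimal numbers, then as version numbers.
As decimals: 11.53 < 11.7. As versions: v11.53 > v11.7 (minor version 53 > 7).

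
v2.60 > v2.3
True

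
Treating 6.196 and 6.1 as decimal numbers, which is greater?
6.196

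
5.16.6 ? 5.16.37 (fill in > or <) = <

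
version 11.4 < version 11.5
True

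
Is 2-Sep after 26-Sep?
No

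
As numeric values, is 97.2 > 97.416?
False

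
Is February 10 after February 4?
Yes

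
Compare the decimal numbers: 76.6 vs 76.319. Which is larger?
76.6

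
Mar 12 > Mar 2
True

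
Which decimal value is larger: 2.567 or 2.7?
2.7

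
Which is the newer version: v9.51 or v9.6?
v9.51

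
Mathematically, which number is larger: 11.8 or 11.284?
11.8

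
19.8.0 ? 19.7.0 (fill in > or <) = >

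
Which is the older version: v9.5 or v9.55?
v9.5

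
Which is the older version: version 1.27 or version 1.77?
version 1.27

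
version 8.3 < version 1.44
False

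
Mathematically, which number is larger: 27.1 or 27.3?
27.3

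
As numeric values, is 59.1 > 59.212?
False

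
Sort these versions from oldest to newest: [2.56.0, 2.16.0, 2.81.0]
[2.16.0, 2.56.0, 2.81.0]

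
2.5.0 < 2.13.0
True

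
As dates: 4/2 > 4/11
False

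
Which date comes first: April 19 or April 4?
April 4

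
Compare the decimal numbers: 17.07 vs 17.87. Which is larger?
17.87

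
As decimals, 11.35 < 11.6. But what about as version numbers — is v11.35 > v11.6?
True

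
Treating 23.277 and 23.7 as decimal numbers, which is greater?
23.7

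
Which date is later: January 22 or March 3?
March 3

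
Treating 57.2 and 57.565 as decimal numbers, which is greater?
57.565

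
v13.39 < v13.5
False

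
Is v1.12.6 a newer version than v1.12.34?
No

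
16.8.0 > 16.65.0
False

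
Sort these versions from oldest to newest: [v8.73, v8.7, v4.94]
[v4.94, v8.7, v8.73]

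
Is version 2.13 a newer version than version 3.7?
No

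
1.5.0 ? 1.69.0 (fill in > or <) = <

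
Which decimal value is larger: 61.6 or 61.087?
61.6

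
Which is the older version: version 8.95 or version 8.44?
version 8.44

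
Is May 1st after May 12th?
No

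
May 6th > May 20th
False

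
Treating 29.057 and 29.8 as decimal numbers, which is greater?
29.8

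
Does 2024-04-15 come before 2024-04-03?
No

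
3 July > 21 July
False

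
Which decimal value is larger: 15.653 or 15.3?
15.653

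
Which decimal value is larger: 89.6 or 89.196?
89.6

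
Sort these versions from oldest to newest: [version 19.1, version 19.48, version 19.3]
[version 19.1, version 19.3, version 19.48]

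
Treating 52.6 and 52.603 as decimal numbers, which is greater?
52.603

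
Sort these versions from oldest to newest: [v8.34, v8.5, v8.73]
[v8.5, v8.34, v8.73]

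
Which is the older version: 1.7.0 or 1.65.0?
1.7.0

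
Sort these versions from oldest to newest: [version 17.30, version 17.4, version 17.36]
[version 17.4, version 17.30, version 17.36]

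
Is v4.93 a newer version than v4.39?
Yes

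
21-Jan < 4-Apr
True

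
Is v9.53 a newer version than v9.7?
Yes. Version numbers are compared segment by segment as integers, not as decimals: minor version 53 > 7, so v9.53 > v9.7 (even though the decimal 9.53 < 9.7).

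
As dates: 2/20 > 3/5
False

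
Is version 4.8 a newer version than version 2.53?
Yes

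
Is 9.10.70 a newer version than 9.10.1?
Yes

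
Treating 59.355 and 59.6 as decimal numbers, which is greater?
59.6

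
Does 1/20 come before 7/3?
Yes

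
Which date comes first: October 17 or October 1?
October 1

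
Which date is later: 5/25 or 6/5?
6/5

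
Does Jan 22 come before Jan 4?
No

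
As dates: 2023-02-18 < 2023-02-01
False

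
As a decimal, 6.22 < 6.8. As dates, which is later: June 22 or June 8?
June 22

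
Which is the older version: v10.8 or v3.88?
v3.88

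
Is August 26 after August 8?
Yes. Day 26 comes after day 8 in August — this is a date comparison, not a decimal one (the decimal 8.26 would be smaller than 8.8).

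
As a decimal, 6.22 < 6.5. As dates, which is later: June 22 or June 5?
June 22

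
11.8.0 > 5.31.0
True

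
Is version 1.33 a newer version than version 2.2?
No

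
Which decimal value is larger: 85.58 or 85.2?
85.58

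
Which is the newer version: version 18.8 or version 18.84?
version 18.84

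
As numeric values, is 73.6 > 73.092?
True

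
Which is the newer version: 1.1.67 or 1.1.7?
1.1.67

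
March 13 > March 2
True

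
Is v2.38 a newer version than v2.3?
Yes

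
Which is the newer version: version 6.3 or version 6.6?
version 6.6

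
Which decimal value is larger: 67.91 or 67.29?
67.91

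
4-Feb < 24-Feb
True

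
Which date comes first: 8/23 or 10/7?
8/23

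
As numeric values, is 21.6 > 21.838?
False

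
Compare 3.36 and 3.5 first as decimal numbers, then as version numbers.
As decimals: 3.36 < 3.5. As versions: v3.36 > v3.5 (minor version 36 > 5).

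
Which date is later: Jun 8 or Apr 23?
Jun 8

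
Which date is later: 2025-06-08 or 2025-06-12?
2025-06-12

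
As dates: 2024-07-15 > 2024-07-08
True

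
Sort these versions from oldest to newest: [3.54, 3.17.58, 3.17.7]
[3.17.7, 3.17.58, 3.54]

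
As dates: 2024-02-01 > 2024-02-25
False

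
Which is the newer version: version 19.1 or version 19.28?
version 19.28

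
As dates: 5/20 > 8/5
False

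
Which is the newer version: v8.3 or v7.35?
v8.3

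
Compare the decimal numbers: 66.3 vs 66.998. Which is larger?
66.998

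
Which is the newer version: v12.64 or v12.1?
v12.64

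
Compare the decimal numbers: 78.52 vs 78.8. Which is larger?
78.8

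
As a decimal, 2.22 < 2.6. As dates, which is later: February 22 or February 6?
February 22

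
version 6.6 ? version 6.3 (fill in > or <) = >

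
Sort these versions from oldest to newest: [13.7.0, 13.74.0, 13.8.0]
[13.7.0, 13.8.0, 13.74.0]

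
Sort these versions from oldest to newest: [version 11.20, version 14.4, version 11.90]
[version 11.20, version 11.90, version 14.4]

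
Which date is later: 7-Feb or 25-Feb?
25-Feb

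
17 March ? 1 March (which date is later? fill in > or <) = >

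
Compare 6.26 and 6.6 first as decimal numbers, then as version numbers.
As decimals: 6.26 < 6.6. As versions: v6.26 > v6.6 (minor version 26 > 6).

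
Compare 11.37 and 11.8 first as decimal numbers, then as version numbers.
As decimals: 11.37 < 11.8. As versions: v11.37 > v11.8 (minor version 37 > 8).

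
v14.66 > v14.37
True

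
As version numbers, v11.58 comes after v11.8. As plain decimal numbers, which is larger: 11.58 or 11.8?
11.8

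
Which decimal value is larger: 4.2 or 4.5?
4.5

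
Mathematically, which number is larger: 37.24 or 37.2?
37.24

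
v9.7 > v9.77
False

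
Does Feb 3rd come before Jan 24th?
No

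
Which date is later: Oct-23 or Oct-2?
Oct-23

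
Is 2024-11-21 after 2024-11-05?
Yes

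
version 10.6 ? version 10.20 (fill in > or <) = <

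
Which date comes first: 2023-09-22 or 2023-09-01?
2023-09-01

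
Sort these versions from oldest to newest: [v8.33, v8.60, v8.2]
[v8.2, v8.33, v8.60]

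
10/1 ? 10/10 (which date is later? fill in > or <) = <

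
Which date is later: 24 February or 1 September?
1 September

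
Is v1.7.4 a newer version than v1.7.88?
No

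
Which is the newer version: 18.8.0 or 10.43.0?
18.8.0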